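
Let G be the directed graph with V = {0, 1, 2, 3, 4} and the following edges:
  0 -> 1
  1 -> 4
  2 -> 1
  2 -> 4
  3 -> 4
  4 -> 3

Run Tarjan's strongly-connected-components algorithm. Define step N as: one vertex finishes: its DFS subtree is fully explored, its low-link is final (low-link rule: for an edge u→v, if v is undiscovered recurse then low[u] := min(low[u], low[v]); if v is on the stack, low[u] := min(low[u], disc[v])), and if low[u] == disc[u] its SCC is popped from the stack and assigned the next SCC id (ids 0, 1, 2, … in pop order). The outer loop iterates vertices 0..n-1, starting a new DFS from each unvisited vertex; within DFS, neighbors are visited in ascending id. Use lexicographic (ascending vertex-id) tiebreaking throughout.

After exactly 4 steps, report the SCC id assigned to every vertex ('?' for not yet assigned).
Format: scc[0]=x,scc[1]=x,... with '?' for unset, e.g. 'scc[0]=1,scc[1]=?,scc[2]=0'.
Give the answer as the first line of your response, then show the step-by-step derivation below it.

scc[0]=2,scc[1]=1,scc[2]=?,scc[3]=0,scc[4]=0

step 1: low=(low[0]=0,low[1]=1,low[2]=?,low[3]=2,low[4]=2); scc=(scc[0]=?,scc[1]=?,scc[2]=?,scc[3]=?,scc[4]=?)
step 2: low=(low[0]=0,low[1]=1,low[2]=?,low[3]=2,low[4]=2); scc=(scc[0]=?,scc[1]=?,scc[2]=?,scc[3]=0,scc[4]=0)
step 3: low=(low[0]=0,low[1]=1,low[2]=?,low[3]=2,low[4]=2); scc=(scc[0]=?,scc[1]=1,scc[2]=?,scc[3]=0,scc[4]=0)
step 4: low=(low[0]=0,low[1]=1,low[2]=?,low[3]=2,low[4]=2); scc=(scc[0]=2,scc[1]=1,scc[2]=?,scc[3]=0,scc[4]=0)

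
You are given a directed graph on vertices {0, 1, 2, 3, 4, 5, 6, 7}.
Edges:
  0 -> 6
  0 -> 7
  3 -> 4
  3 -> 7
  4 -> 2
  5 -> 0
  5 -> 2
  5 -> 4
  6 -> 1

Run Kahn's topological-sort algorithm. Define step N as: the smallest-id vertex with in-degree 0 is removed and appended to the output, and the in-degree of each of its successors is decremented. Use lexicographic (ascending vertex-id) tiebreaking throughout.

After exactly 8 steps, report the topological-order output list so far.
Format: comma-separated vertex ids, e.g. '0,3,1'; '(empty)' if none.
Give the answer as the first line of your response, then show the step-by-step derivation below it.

3,5,0,4,2,6,1,7

step 1: output 3; order=[3]; indeg=(1,1,2,0,1,0,1,1)
step 2: output 5; order=[3,5]; indeg=(0,1,1,0,0,0,1,1)
step 3: output 0; order=[3,5,0]; indeg=(0,1,1,0,0,0,0,0)
step 4: output 4; order=[3,5,0,4]; indeg=(0,1,0,0,0,0,0,0)
step 5: output 2; order=[3,5,0,4,2]; indeg=(0,1,0,0,0,0,0,0)
step 6: output 6; order=[3,5,0,4,2,6]; indeg=(0,0,0,0,0,0,0,0)
step 7: output 1; order=[3,5,0,4,2,6,1]; indeg=(0,0,0,0,0,0,0,0)
step 8: output 7; order=[3,5,0,4,2,6,1,7]; indeg=(0,0,0,0,0,0,0,0)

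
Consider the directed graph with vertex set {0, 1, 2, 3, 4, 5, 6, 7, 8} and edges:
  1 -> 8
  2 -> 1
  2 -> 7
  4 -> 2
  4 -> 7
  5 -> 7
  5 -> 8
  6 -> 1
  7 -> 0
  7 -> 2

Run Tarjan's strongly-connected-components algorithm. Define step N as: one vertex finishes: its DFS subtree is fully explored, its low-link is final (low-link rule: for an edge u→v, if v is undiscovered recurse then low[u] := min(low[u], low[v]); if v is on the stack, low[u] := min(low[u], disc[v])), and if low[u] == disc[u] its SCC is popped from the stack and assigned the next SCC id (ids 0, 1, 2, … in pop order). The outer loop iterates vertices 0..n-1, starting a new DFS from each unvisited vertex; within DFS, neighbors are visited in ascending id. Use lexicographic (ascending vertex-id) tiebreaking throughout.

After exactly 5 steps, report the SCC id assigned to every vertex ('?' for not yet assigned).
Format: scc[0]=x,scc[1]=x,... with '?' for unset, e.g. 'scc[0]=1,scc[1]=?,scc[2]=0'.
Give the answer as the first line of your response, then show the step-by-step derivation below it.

scc[0]=0,scc[1]=2,scc[2]=3,scc[3]=?,scc[4]=?,scc[5]=?,scc[6]=?,scc[7]=3,scc[8]=1

step 1: low=(low[0]=0,low[1]=?,low[2]=?,low[3]=?,low[4]=?,low[5]=?,low[6]=?,low[7]=?,low[8]=?); scc=(scc[0]=0,scc[1]=?,scc[2]=?,scc[3]=?,scc[4]=?,scc[5]=?,scc[6]=?,scc[7]=?,scc[8]=?)
step 2: low=(low[0]=0,low[1]=1,low[2]=?,low[3]=?,low[4]=?,low[5]=?,low[6]=?,low[7]=?,low[8]=2); scc=(scc[0]=0,scc[1]=?,scc[2]=?,scc[3]=?,scc[4]=?,scc[5]=?,scc[6]=?,scc[7]=?,scc[8]=1)
step 3: low=(low[0]=0,low[1]=1,low[2]=?,low[3]=?,low[4]=?,low[5]=?,low[6]=?,low[7]=?,low[8]=2); scc=(scc[0]=0,scc[1]=2,scc[2]=?,scc[3]=?,scc[4]=?,scc[5]=?,scc[6]=?,scc[7]=?,scc[8]=1)
step 4: low=(low[0]=0,low[1]=1,low[2]=3,low[3]=?,low[4]=?,low[5]=?,low[6]=?,low[7]=3,low[8]=2); scc=(scc[0]=0,scc[1]=2,scc[2]=?,scc[3]=?,scc[4]=?,scc[5]=?,scc[6]=?,scc[7]=?,scc[8]=1)
step 5: low=(low[0]=0,low[1]=1,low[2]=3,low[3]=?,low[4]=?,low[5]=?,low[6]=?,low[7]=3,low[8]=2); scc=(scc[0]=0,scc[1]=2,scc[2]=3,scc[3]=?,scc[4]=?,scc[5]=?,scc[6]=?,scc[7]=3,scc[8]=1)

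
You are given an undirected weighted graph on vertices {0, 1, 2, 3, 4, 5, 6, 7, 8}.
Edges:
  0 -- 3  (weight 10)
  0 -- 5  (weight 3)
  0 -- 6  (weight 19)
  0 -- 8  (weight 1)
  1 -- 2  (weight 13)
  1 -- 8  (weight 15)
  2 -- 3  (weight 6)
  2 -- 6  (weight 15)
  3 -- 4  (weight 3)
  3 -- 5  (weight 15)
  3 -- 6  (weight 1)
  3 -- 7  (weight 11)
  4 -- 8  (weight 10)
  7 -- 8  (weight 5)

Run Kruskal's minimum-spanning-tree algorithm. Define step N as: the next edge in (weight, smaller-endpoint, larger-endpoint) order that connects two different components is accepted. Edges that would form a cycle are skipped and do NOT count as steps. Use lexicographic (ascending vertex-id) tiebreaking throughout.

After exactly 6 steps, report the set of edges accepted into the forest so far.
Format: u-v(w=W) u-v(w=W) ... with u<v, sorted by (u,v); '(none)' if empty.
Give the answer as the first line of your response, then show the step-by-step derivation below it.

0-5(w=3) 0-8(w=1) 2-3(w=6) 3-4(w=3) 3-6(w=1) 7-8(w=5)

step 1: add edge 0-8 (w=1); MST = {0-8(w=1)}
step 2: add edge 3-6 (w=1); MST = {0-8(w=1) 3-6(w=1)}
step 3: add edge 0-5 (w=3); MST = {0-5(w=3) 0-8(w=1) 3-6(w=1)}
step 4: add edge 3-4 (w=3); MST = {0-5(w=3) 0-8(w=1) 3-4(w=3) 3-6(w=1)}
step 5: add edge 7-8 (w=5); MST = {0-5(w=3) 0-8(w=1) 3-4(w=3) 3-6(w=1) 7-8(w=5)}
step 6: add edge 2-3 (w=6); MST = {0-5(w=3) 0-8(w=1) 2-3(w=6) 3-4(w=3) 3-6(w=1) 7-8(w=5)}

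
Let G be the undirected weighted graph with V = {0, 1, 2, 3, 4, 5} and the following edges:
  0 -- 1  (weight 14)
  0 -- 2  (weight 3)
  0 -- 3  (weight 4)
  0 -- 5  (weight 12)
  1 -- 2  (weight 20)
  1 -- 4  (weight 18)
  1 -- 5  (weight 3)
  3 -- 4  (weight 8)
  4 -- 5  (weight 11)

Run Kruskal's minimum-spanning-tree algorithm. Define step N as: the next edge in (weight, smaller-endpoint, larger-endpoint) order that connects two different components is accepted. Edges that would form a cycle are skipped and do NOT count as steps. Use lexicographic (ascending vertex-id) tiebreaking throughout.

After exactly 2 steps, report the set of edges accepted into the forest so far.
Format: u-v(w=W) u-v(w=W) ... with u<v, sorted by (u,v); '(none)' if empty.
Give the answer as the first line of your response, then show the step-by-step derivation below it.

0-2(w=3) 1-5(w=3)

step 1: add edge 0-2 (w=3); MST = {0-2(w=3)}
step 2: add edge 1-5 (w=3); MST = {0-2(w=3) 1-5(w=3)}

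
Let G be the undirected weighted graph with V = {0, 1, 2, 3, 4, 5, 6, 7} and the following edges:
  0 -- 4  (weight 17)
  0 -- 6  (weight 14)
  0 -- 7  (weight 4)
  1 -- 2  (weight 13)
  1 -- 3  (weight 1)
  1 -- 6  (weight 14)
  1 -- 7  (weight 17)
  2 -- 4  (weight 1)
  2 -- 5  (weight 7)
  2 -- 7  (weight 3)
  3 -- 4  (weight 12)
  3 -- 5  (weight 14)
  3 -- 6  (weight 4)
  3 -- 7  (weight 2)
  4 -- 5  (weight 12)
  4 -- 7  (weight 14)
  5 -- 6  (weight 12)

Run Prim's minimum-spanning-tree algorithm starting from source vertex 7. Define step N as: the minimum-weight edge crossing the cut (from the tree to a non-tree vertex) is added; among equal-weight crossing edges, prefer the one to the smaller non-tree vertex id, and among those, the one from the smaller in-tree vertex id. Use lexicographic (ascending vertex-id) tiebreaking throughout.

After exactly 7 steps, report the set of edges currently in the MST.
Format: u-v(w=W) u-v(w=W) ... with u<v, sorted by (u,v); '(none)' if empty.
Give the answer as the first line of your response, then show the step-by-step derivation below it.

0-7(w=4) 1-3(w=1) 2-4(w=1) 2-5(w=7) 2-7(w=3) 3-6(w=4) 3-7(w=2)

step 1: add edge 3-7 (w=2); MST = {3-7(w=2)}
step 2: add edge 1-3 (w=1); MST = {1-3(w=1) 3-7(w=2)}
step 3: add edge 2-7 (w=3); MST = {1-3(w=1) 2-7(w=3) 3-7(w=2)}
step 4: add edge 2-4 (w=1); MST = {1-3(w=1) 2-4(w=1) 2-7(w=3) 3-7(w=2)}
step 5: add edge 0-7 (w=4); MST = {0-7(w=4) 1-3(w=1) 2-4(w=1) 2-7(w=3) 3-7(w=2)}
step 6: add edge 3-6 (w=4); MST = {0-7(w=4) 1-3(w=1) 2-4(w=1) 2-7(w=3) 3-6(w=4) 3-7(w=2)}
step 7: add edge 2-5 (w=7); MST = {0-7(w=4) 1-3(w=1) 2-4(w=1) 2-5(w=7) 2-7(w=3) 3-6(w=4) 3-7(w=2)}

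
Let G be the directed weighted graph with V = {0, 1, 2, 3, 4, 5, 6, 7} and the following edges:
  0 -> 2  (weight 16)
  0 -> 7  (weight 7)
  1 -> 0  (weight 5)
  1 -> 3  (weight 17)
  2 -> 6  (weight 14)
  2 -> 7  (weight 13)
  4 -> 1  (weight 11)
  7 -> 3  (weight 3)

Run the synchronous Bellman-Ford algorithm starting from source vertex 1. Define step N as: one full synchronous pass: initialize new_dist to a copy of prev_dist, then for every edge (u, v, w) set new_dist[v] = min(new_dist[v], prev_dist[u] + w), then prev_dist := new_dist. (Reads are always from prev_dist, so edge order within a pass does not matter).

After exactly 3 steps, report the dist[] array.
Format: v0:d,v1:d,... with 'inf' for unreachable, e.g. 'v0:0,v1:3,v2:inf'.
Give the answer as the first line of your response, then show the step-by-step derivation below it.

v0:5,v1:0,v2:21,v3:15,v4:inf,v5:inf,v6:35,v7:12

step 1: dist = v0:5,v1:0,v2:inf,v3:17,v4:inf,v5:inf,v6:inf,v7:inf
step 2: dist = v0:5,v1:0,v2:21,v3:17,v4:inf,v5:inf,v6:inf,v7:12
step 3: dist = v0:5,v1:0,v2:21,v3:15,v4:inf,v5:inf,v6:35,v7:12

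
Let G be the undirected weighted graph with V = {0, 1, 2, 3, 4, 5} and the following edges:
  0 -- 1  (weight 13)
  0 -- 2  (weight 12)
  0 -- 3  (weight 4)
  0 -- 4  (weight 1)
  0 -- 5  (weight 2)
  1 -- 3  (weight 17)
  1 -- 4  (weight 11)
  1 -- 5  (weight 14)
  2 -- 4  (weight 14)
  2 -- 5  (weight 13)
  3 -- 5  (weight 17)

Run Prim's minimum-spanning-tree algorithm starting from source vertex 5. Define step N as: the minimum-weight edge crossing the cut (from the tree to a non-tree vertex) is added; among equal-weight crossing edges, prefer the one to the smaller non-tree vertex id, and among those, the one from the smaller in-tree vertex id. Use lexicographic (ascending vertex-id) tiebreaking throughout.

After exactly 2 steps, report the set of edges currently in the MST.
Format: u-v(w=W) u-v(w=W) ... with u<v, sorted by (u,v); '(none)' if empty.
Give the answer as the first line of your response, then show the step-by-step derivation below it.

0-4(w=1) 0-5(w=2)

step 1: add edge 0-5 (w=2); MST = {0-5(w=2)}
step 2: add edge 0-4 (w=1); MST = {0-4(w=1) 0-5(w=2)}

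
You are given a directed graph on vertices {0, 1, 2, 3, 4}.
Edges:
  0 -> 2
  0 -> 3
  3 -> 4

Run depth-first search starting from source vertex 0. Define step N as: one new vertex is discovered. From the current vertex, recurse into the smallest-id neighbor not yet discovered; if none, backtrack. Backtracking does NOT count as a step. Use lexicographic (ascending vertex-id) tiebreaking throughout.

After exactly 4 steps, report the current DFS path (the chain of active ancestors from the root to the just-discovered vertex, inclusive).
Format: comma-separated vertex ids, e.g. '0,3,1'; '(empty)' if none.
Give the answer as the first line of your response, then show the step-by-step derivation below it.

0,3,4

step 1: discover 0; path=0; order=0
step 2: discover 2; path=0>2; order=0,2
step 3: discover 3; path=0>3; order=0,2,3
step 4: discover 4; path=0>3>4; order=0,2,3,4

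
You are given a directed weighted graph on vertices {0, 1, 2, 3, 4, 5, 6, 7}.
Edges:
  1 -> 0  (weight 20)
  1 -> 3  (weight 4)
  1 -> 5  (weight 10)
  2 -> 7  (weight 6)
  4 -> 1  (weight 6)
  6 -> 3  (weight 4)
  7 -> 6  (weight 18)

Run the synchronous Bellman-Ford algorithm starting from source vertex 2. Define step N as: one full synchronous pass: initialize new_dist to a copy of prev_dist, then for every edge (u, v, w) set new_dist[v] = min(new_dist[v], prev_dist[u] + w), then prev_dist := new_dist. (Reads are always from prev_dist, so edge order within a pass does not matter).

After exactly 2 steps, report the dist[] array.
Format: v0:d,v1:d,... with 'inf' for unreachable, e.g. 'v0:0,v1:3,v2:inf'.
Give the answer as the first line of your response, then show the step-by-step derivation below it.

v0:inf,v1:inf,v2:0,v3:inf,v4:inf,v5:inf,v6:24,v7:6

step 1: dist = v0:inf,v1:inf,v2:0,v3:inf,v4:inf,v5:inf,v6:inf,v7:6
step 2: dist = v0:inf,v1:inf,v2:0,v3:inf,v4:inf,v5:inf,v6:24,v7:6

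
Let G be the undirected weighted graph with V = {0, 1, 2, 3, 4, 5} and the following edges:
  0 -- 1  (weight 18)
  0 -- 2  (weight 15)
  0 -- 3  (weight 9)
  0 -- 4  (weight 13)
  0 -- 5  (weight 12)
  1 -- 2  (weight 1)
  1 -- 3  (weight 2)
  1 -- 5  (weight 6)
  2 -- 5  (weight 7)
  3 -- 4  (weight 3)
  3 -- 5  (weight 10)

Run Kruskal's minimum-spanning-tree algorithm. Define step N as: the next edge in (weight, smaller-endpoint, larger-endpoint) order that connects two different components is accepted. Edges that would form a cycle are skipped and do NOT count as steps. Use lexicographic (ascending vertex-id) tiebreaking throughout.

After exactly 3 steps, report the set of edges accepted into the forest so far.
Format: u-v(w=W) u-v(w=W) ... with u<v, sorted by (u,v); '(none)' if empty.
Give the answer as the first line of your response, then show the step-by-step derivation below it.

1-2(w=1) 1-3(w=2) 3-4(w=3)

step 1: add edge 1-2 (w=1); MST = {1-2(w=1)}
step 2: add edge 1-3 (w=2); MST = {1-2(w=1) 1-3(w=2)}
step 3: add edge 3-4 (w=3); MST = {1-2(w=1) 1-3(w=2) 3-4(w=3)}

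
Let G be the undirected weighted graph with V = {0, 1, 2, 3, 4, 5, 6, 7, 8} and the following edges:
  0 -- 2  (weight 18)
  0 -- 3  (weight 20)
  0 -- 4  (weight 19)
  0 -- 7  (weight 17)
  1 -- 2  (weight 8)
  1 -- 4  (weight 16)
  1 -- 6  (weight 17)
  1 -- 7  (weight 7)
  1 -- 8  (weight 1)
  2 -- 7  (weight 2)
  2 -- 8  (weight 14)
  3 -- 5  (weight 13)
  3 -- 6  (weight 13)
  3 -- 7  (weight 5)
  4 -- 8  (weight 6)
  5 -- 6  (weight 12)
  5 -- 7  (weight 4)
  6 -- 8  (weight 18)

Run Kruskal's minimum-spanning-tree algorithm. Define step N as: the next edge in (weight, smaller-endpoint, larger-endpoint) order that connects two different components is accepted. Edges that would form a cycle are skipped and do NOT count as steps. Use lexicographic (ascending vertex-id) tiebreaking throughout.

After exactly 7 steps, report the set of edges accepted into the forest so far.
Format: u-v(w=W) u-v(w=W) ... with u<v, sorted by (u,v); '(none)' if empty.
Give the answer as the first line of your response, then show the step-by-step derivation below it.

1-7(w=7) 1-8(w=1) 2-7(w=2) 3-7(w=5) 4-8(w=6) 5-6(w=12) 5-7(w=4)

step 1: add edge 1-8 (w=1); MST = {1-8(w=1)}
step 2: add edge 2-7 (w=2); MST = {1-8(w=1) 2-7(w=2)}
step 3: add edge 5-7 (w=4); MST = {1-8(w=1) 2-7(w=2) 5-7(w=4)}
step 4: add edge 3-7 (w=5); MST = {1-8(w=1) 2-7(w=2) 3-7(w=5) 5-7(w=4)}
step 5: add edge 4-8 (w=6); MST = {1-8(w=1) 2-7(w=2) 3-7(w=5) 4-8(w=6) 5-7(w=4)}
step 6: add edge 1-7 (w=7); MST = {1-7(w=7) 1-8(w=1) 2-7(w=2) 3-7(w=5) 4-8(w=6) 5-7(w=4)}
step 7: add edge 5-6 (w=12); MST = {1-7(w=7) 1-8(w=1) 2-7(w=2) 3-7(w=5) 4-8(w=6) 5-6(w=12) 5-7(w=4)}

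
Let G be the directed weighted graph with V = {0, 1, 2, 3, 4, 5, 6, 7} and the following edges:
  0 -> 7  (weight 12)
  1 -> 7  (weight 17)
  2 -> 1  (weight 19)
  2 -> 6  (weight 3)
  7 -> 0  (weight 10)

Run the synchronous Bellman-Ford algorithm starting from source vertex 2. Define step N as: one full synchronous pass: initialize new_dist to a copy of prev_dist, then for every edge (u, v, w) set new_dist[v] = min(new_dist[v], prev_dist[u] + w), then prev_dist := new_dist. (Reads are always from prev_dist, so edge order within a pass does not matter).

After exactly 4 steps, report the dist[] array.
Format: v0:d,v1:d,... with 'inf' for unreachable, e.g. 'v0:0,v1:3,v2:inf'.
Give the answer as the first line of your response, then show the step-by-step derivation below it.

v0:46,v1:19,v2:0,v3:inf,v4:inf,v5:inf,v6:3,v7:36

step 1: dist = v0:inf,v1:19,v2:0,v3:inf,v4:inf,v5:inf,v6:3,v7:inf
step 2: dist = v0:inf,v1:19,v2:0,v3:inf,v4:inf,v5:inf,v6:3,v7:36
step 3: dist = v0:46,v1:19,v2:0,v3:inf,v4:inf,v5:inf,v6:3,v7:36
step 4: dist = v0:46,v1:19,v2:0,v3:inf,v4:inf,v5:inf,v6:3,v7:36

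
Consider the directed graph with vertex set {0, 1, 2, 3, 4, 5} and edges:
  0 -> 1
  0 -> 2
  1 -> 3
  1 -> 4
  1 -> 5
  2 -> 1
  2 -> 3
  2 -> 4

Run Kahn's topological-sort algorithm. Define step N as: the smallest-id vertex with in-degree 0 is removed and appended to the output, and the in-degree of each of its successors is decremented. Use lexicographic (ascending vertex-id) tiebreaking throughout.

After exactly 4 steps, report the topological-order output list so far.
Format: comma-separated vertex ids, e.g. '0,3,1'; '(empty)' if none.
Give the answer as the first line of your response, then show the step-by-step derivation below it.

0,2,1,3

step 1: output 0; order=[0]; indeg=(0,1,0,2,2,1)
step 2: output 2; order=[0,2]; indeg=(0,0,0,1,1,1)
step 3: output 1; order=[0,2,1]; indeg=(0,0,0,0,0,0)
step 4: output 3; order=[0,2,1,3]; indeg=(0,0,0,0,0,0)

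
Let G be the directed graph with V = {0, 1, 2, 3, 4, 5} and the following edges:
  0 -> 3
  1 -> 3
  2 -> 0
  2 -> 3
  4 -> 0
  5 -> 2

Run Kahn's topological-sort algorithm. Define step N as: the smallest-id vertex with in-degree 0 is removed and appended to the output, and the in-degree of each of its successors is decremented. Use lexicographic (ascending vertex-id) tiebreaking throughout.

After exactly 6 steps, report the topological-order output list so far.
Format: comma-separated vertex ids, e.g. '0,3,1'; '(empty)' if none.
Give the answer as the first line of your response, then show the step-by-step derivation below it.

1,4,5,2,0,3

step 1: output 1; order=[1]; indeg=(2,0,1,2,0,0)
step 2: output 4; order=[1,4]; indeg=(1,0,1,2,0,0)
step 3: output 5; order=[1,4,5]; indeg=(1,0,0,2,0,0)
step 4: output 2; order=[1,4,5,2]; indeg=(0,0,0,1,0,0)
step 5: output 0; order=[1,4,5,2,0]; indeg=(0,0,0,0,0,0)
step 6: output 3; order=[1,4,5,2,0,3]; indeg=(0,0,0,0,0,0)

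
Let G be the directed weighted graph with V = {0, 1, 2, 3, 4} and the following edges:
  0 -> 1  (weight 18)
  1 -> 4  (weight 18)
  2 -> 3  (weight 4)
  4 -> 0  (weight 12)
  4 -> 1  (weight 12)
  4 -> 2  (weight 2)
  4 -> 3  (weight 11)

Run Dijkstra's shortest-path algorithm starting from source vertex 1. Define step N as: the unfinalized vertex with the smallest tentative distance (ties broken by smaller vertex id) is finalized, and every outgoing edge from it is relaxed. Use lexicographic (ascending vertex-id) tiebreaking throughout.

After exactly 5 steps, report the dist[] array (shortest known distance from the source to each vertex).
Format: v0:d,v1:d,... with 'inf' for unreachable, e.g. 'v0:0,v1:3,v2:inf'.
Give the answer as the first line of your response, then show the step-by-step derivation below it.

v0:30,v1:0,v2:20,v3:24,v4:18

step 1: dist = v0:inf,v1:0,v2:inf,v3:inf,v4:18
step 2: dist = v0:30,v1:0,v2:20,v3:29,v4:18
step 3: dist = v0:30,v1:0,v2:20,v3:24,v4:18
step 4: dist = v0:30,v1:0,v2:20,v3:24,v4:18
step 5: dist = v0:30,v1:0,v2:20,v3:24,v4:18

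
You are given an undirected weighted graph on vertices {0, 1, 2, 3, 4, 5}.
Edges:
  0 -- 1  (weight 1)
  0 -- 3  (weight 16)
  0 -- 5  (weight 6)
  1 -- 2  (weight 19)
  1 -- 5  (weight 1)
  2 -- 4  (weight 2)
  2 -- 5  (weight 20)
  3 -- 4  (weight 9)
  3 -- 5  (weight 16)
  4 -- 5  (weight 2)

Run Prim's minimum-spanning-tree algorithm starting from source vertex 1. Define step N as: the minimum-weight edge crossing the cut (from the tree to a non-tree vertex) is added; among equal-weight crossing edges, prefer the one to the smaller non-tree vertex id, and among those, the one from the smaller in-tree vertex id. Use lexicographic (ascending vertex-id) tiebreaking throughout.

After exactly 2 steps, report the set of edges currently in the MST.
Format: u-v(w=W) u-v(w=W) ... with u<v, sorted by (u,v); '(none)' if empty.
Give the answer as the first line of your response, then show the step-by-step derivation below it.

0-1(w=1) 1-5(w=1)

step 1: add edge 0-1 (w=1); MST = {0-1(w=1)}
step 2: add edge 1-5 (w=1); MST = {0-1(w=1) 1-5(w=1)}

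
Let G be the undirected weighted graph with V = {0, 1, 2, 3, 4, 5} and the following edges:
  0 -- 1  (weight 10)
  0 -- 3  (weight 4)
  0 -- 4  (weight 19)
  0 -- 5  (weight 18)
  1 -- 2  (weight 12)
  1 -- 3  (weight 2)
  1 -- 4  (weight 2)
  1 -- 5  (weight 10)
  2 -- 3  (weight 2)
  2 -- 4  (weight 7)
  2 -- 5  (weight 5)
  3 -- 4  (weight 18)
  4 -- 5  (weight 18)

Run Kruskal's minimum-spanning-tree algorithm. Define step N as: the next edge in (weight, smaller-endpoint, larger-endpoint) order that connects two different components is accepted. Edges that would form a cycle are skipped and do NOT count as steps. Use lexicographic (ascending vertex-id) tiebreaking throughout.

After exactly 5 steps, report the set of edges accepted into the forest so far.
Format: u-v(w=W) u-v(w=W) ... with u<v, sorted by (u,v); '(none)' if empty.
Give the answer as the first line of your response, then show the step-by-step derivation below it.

0-3(w=4) 1-3(w=2) 1-4(w=2) 2-3(w=2) 2-5(w=5)

step 1: add edge 1-3 (w=2); MST = {1-3(w=2)}
step 2: add edge 1-4 (w=2); MST = {1-3(w=2) 1-4(w=2)}
step 3: add edge 2-3 (w=2); MST = {1-3(w=2) 1-4(w=2) 2-3(w=2)}
step 4: add edge 0-3 (w=4); MST = {0-3(w=4) 1-3(w=2) 1-4(w=2) 2-3(w=2)}
step 5: add edge 2-5 (w=5); MST = {0-3(w=4) 1-3(w=2) 1-4(w=2) 2-3(w=2) 2-5(w=5)}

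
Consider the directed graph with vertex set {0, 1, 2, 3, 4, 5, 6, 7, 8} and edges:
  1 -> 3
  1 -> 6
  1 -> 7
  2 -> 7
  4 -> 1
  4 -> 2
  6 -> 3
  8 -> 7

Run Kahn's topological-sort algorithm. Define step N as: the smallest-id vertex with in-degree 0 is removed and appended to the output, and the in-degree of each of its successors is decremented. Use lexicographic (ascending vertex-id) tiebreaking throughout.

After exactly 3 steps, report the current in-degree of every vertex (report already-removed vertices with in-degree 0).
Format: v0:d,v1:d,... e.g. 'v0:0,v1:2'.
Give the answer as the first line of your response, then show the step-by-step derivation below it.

v0:0,v1:0,v2:0,v3:1,v4:0,v5:0,v6:0,v7:2,v8:0

step 1: output 0; order=[0]; indeg=(0,1,1,2,0,0,1,3,0)
step 2: output 4; order=[0,4]; indeg=(0,0,0,2,0,0,1,3,0)
step 3: output 1; order=[0,4,1]; indeg=(0,0,0,1,0,0,0,2,0)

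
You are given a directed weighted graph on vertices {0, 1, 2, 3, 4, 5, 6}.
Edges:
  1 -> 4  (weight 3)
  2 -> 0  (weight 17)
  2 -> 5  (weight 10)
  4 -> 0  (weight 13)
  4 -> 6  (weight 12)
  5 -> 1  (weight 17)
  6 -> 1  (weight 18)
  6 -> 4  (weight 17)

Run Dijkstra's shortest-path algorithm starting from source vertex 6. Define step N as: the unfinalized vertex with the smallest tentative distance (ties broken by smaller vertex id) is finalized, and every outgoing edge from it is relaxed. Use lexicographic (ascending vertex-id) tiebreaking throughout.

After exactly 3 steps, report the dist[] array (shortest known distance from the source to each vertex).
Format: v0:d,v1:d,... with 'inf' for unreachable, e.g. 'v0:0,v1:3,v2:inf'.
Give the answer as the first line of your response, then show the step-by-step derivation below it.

v0:30,v1:18,v2:inf,v3:inf,v4:17,v5:inf,v6:0

step 1: dist = v0:inf,v1:18,v2:inf,v3:inf,v4:17,v5:inf,v6:0
step 2: dist = v0:30,v1:18,v2:inf,v3:inf,v4:17,v5:inf,v6:0
step 3: dist = v0:30,v1:18,v2:inf,v3:inf,v4:17,v5:inf,v6:0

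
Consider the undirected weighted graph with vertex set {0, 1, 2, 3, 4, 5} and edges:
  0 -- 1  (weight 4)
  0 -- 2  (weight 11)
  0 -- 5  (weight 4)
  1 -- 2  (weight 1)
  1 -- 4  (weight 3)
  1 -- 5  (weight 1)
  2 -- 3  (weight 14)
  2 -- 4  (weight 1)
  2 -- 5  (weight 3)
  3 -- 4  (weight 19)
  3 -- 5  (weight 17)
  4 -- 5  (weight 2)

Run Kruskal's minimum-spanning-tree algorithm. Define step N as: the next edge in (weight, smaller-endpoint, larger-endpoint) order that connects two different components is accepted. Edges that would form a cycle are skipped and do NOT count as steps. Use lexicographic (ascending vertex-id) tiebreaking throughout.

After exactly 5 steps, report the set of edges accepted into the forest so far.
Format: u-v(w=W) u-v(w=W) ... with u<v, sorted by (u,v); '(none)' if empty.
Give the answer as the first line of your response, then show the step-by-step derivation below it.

0-1(w=4) 1-2(w=1) 1-5(w=1) 2-3(w=14) 2-4(w=1)

step 1: add edge 1-2 (w=1); MST = {1-2(w=1)}
step 2: add edge 1-5 (w=1); MST = {1-2(w=1) 1-5(w=1)}
step 3: add edge 2-4 (w=1); MST = {1-2(w=1) 1-5(w=1) 2-4(w=1)}
step 4: add edge 0-1 (w=4); MST = {0-1(w=4) 1-2(w=1) 1-5(w=1) 2-4(w=1)}
step 5: add edge 2-3 (w=14); MST = {0-1(w=4) 1-2(w=1) 1-5(w=1) 2-3(w=14) 2-4(w=1)}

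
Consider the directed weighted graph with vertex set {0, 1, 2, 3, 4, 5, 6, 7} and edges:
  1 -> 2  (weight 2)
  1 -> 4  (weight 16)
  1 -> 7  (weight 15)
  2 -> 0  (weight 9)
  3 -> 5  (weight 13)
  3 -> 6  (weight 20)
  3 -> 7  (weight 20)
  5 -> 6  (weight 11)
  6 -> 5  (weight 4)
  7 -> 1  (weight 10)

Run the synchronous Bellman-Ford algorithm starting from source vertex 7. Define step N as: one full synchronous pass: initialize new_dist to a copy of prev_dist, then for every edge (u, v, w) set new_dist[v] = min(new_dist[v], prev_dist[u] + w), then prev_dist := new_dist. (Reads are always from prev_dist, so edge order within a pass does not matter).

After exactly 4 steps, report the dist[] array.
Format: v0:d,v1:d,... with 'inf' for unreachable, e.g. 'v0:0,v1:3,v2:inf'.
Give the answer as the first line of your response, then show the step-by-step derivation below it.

v0:21,v1:10,v2:12,v3:inf,v4:26,v5:inf,v6:inf,v7:0

step 1: dist = v0:inf,v1:10,v2:inf,v3:inf,v4:inf,v5:inf,v6:inf,v7:0
step 2: dist = v0:inf,v1:10,v2:12,v3:inf,v4:26,v5:inf,v6:inf,v7:0
step 3: dist = v0:21,v1:10,v2:12,v3:inf,v4:26,v5:inf,v6:inf,v7:0
step 4: dist = v0:21,v1:10,v2:12,v3:inf,v4:26,v5:inf,v6:inf,v7:0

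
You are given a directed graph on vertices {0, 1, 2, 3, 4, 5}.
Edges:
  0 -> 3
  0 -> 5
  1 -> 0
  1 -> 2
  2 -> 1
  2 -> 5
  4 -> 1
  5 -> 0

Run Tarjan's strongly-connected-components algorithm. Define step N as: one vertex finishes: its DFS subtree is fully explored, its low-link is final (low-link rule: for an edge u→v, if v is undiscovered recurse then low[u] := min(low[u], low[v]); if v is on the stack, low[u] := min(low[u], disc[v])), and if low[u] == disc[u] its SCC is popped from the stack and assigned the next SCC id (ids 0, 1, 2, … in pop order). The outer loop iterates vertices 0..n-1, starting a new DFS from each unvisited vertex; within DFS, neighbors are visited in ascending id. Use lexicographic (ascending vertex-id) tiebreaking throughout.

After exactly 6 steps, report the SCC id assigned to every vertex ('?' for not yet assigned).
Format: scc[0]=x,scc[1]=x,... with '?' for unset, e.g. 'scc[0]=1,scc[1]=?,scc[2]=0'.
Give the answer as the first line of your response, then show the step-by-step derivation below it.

scc[0]=1,scc[1]=2,scc[2]=2,scc[3]=0,scc[4]=3,scc[5]=1

step 1: low=(low[0]=0,low[1]=?,low[2]=?,low[3]=1,low[4]=?,low[5]=?); scc=(scc[0]=?,scc[1]=?,scc[2]=?,scc[3]=0,scc[4]=?,scc[5]=?)
step 2: low=(low[0]=0,low[1]=?,low[2]=?,low[3]=1,low[4]=?,low[5]=0); scc=(scc[0]=?,scc[1]=?,scc[2]=?,scc[3]=0,scc[4]=?,scc[5]=?)
step 3: low=(low[0]=0,low[1]=?,low[2]=?,low[3]=1,low[4]=?,low[5]=0); scc=(scc[0]=1,scc[1]=?,scc[2]=?,scc[3]=0,scc[4]=?,scc[5]=1)
step 4: low=(low[0]=0,low[1]=3,low[2]=3,low[3]=1,low[4]=?,low[5]=0); scc=(scc[0]=1,scc[1]=?,scc[2]=?,scc[3]=0,scc[4]=?,scc[5]=1)
step 5: low=(low[0]=0,low[1]=3,low[2]=3,low[3]=1,low[4]=?,low[5]=0); scc=(scc[0]=1,scc[1]=2,scc[2]=2,scc[3]=0,scc[4]=?,scc[5]=1)
step 6: low=(low[0]=0,low[1]=3,low[2]=3,low[3]=1,low[4]=5,low[5]=0); scc=(scc[0]=1,scc[1]=2,scc[2]=2,scc[3]=0,scc[4]=3,scc[5]=1)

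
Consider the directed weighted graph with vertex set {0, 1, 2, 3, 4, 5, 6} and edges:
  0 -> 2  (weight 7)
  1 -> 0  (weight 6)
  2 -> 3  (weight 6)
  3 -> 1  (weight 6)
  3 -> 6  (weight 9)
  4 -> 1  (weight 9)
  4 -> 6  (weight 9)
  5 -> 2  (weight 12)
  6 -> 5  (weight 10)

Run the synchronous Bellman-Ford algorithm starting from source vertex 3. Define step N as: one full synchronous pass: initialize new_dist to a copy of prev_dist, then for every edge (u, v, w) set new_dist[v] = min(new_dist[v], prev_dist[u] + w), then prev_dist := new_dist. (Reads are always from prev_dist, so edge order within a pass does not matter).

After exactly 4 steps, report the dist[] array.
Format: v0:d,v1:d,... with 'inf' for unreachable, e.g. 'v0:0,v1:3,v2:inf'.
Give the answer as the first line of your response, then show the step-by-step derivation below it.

v0:12,v1:6,v2:19,v3:0,v4:inf,v5:19,v6:9

step 1: dist = v0:inf,v1:6,v2:inf,v3:0,v4:inf,v5:inf,v6:9
step 2: dist = v0:12,v1:6,v2:inf,v3:0,v4:inf,v5:19,v6:9
step 3: dist = v0:12,v1:6,v2:19,v3:0,v4:inf,v5:19,v6:9
step 4: dist = v0:12,v1:6,v2:19,v3:0,v4:inf,v5:19,v6:9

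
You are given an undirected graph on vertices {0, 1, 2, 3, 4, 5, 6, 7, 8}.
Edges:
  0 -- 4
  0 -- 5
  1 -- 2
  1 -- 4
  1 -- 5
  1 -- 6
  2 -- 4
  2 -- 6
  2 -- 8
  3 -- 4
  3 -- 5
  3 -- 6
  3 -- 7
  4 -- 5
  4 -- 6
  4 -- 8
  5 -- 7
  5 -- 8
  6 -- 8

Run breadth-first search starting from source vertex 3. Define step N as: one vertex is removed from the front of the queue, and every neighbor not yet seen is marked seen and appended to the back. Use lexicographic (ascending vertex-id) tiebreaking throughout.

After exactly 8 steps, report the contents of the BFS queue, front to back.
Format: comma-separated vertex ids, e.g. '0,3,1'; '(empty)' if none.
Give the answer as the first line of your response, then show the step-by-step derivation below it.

8

step 1: dequeue 3; queue=[4,5,6,7]; order=3
step 2: dequeue 4; queue=[5,6,7,0,1,2,8]; order=3,4
step 3: dequeue 5; queue=[6,7,0,1,2,8]; order=3,4,5
step 4: dequeue 6; queue=[7,0,1,2,8]; order=3,4,5,6
step 5: dequeue 7; queue=[0,1,2,8]; order=3,4,5,6,7
step 6: dequeue 0; queue=[1,2,8]; order=3,4,5,6,7,0
step 7: dequeue 1; queue=[2,8]; order=3,4,5,6,7,0,1
step 8: dequeue 2; queue=[8]; order=3,4,5,6,7,0,1,2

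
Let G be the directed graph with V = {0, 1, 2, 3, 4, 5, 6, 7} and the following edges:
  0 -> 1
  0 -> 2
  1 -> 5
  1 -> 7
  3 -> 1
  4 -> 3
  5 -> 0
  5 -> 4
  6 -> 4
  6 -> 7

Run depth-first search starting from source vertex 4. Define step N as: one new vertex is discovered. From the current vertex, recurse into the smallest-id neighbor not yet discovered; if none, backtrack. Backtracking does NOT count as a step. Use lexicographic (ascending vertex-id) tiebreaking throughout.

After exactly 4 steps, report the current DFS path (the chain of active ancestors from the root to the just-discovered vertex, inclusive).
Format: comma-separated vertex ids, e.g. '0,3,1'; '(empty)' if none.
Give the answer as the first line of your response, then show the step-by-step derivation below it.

4,3,1,5

step 1: discover 4; path=4; order=4
step 2: discover 3; path=4>3; order=4,3
step 3: discover 1; path=4>3>1; order=4,3,1
step 4: discover 5; path=4>3>1>5; order=4,3,1,5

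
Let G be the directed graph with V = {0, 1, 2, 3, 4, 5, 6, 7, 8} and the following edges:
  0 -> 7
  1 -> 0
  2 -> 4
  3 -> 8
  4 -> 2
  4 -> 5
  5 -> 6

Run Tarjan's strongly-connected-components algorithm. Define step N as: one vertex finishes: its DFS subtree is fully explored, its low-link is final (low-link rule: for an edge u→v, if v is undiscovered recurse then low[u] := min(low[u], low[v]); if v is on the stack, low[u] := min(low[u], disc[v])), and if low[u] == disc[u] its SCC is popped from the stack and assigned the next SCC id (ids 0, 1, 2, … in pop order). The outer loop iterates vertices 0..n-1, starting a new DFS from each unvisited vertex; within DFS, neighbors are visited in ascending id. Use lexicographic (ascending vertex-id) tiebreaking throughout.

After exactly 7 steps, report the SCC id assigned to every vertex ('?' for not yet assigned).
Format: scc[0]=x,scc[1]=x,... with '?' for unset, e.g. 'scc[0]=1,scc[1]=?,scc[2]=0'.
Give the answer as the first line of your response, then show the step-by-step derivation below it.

scc[0]=1,scc[1]=2,scc[2]=5,scc[3]=?,scc[4]=5,scc[5]=4,scc[6]=3,scc[7]=0,scc[8]=?

step 1: low=(low[0]=0,low[1]=?,low[2]=?,low[3]=?,low[4]=?,low[5]=?,low[6]=?,low[7]=1,low[8]=?); scc=(scc[0]=?,scc[1]=?,scc[2]=?,scc[3]=?,scc[4]=?,scc[5]=?,scc[6]=?,scc[7]=0,scc[8]=?)
step 2: low=(low[0]=0,low[1]=?,low[2]=?,low[3]=?,low[4]=?,low[5]=?,low[6]=?,low[7]=1,low[8]=?); scc=(scc[0]=1,scc[1]=?,scc[2]=?,scc[3]=?,scc[4]=?,scc[5]=?,scc[6]=?,scc[7]=0,scc[8]=?)
step 3: low=(low[0]=0,low[1]=2,low[2]=?,low[3]=?,low[4]=?,low[5]=?,low[6]=?,low[7]=1,low[8]=?); scc=(scc[0]=1,scc[1]=2,scc[2]=?,scc[3]=?,scc[4]=?,scc[5]=?,scc[6]=?,scc[7]=0,scc[8]=?)
step 4: low=(low[0]=0,low[1]=2,low[2]=3,low[3]=?,low[4]=3,low[5]=5,low[6]=6,low[7]=1,low[8]=?); scc=(scc[0]=1,scc[1]=2,scc[2]=?,scc[3]=?,scc[4]=?,scc[5]=?,scc[6]=3,scc[7]=0,scc[8]=?)
step 5: low=(low[0]=0,low[1]=2,low[2]=3,low[3]=?,low[4]=3,low[5]=5,low[6]=6,low[7]=1,low[8]=?); scc=(scc[0]=1,scc[1]=2,scc[2]=?,scc[3]=?,scc[4]=?,scc[5]=4,scc[6]=3,scc[7]=0,scc[8]=?)
step 6: low=(low[0]=0,low[1]=2,low[2]=3,low[3]=?,low[4]=3,low[5]=5,low[6]=6,low[7]=1,low[8]=?); scc=(scc[0]=1,scc[1]=2,scc[2]=?,scc[3]=?,scc[4]=?,scc[5]=4,scc[6]=3,scc[7]=0,scc[8]=?)
step 7: low=(low[0]=0,low[1]=2,low[2]=3,low[3]=?,low[4]=3,low[5]=5,low[6]=6,low[7]=1,low[8]=?); scc=(scc[0]=1,scc[1]=2,scc[2]=5,scc[3]=?,scc[4]=5,scc[5]=4,scc[6]=3,scc[7]=0,scc[8]=?)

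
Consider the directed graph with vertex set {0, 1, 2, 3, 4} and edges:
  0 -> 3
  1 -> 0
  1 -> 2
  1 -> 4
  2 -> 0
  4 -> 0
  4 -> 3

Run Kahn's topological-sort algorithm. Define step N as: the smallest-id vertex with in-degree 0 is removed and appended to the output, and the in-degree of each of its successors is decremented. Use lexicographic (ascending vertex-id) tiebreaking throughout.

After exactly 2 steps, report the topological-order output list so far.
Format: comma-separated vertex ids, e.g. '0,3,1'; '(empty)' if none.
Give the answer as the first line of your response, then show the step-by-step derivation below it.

1,2

step 1: output 1; order=[1]; indeg=(2,0,0,2,0)
step 2: output 2; order=[1,2]; indeg=(1,0,0,2,0)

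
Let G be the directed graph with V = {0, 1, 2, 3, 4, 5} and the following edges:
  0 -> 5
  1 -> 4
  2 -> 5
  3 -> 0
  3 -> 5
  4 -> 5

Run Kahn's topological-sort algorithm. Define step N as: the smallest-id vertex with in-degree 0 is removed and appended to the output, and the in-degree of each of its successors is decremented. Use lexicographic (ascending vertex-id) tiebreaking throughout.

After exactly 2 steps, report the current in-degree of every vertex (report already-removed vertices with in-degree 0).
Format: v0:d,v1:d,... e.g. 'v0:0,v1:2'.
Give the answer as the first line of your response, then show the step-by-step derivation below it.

v0:1,v1:0,v2:0,v3:0,v4:0,v5:3

step 1: output 1; order=[1]; indeg=(1,0,0,0,0,4)
step 2: output 2; order=[1,2]; indeg=(1,0,0,0,0,3)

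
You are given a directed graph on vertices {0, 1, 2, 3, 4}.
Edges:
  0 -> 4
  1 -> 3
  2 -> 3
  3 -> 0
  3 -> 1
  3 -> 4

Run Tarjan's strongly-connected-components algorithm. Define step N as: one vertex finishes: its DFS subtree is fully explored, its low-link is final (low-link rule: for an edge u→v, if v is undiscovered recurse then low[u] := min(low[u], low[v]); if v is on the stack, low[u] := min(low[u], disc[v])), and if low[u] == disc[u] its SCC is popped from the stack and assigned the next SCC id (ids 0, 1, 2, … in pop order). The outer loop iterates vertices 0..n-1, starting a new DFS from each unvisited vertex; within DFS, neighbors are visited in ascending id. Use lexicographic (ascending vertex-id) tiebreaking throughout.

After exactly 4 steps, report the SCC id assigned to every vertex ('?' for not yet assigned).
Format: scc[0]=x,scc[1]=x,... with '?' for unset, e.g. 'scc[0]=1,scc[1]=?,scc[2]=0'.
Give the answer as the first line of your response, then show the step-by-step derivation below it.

scc[0]=1,scc[1]=2,scc[2]=?,scc[3]=2,scc[4]=0

step 1: low=(low[0]=0,low[1]=?,low[2]=?,low[3]=?,low[4]=1); scc=(scc[0]=?,scc[1]=?,scc[2]=?,scc[3]=?,scc[4]=0)
step 2: low=(low[0]=0,low[1]=?,low[2]=?,low[3]=?,low[4]=1); scc=(scc[0]=1,scc[1]=?,scc[2]=?,scc[3]=?,scc[4]=0)
step 3: low=(low[0]=0,low[1]=2,low[2]=?,low[3]=2,low[4]=1); scc=(scc[0]=1,scc[1]=?,scc[2]=?,scc[3]=?,scc[4]=0)
step 4: low=(low[0]=0,low[1]=2,low[2]=?,low[3]=2,low[4]=1); scc=(scc[0]=1,scc[1]=2,scc[2]=?,scc[3]=2,scc[4]=0)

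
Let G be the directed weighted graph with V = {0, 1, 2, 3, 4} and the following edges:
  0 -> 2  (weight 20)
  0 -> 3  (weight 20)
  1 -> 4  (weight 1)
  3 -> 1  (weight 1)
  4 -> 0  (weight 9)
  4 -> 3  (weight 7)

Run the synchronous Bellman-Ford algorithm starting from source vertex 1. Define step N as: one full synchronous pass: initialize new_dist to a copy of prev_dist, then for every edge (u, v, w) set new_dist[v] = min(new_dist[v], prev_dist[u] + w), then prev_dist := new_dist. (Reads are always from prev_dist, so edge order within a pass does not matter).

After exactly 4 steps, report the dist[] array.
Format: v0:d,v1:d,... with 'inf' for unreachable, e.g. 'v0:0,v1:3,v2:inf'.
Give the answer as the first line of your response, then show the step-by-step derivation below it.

v0:10,v1:0,v2:30,v3:8,v4:1

step 1: dist = v0:inf,v1:0,v2:inf,v3:inf,v4:1
step 2: dist = v0:10,v1:0,v2:inf,v3:8,v4:1
step 3: dist = v0:10,v1:0,v2:30,v3:8,v4:1
step 4: dist = v0:10,v1:0,v2:30,v3:8,v4:1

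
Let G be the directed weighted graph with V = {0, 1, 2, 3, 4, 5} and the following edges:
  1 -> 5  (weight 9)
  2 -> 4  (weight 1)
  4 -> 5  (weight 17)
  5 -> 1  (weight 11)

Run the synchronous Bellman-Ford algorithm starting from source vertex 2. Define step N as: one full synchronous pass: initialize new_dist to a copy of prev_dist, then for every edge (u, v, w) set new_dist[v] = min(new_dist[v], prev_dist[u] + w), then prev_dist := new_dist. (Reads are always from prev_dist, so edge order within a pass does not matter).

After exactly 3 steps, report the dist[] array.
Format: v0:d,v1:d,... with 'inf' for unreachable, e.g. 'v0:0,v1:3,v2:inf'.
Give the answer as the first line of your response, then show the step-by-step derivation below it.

v0:inf,v1:29,v2:0,v3:inf,v4:1,v5:18

step 1: dist = v0:inf,v1:inf,v2:0,v3:inf,v4:1,v5:inf
step 2: dist = v0:inf,v1:inf,v2:0,v3:inf,v4:1,v5:18
step 3: dist = v0:inf,v1:29,v2:0,v3:inf,v4:1,v5:18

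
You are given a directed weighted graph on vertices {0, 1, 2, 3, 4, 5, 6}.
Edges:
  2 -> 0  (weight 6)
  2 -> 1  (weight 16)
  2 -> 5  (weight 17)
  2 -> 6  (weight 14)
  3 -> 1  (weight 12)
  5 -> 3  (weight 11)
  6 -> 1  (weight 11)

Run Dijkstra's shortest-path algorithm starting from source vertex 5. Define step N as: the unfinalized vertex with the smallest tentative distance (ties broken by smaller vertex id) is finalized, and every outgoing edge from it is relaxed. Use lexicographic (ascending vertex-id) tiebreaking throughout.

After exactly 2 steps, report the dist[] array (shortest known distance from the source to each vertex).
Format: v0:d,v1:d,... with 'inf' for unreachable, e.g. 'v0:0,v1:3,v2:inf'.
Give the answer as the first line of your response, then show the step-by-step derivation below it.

v0:inf,v1:23,v2:inf,v3:11,v4:inf,v5:0,v6:inf

step 1: dist = v0:inf,v1:inf,v2:inf,v3:11,v4:inf,v5:0,v6:inf
step 2: dist = v0:inf,v1:23,v2:inf,v3:11,v4:inf,v5:0,v6:inf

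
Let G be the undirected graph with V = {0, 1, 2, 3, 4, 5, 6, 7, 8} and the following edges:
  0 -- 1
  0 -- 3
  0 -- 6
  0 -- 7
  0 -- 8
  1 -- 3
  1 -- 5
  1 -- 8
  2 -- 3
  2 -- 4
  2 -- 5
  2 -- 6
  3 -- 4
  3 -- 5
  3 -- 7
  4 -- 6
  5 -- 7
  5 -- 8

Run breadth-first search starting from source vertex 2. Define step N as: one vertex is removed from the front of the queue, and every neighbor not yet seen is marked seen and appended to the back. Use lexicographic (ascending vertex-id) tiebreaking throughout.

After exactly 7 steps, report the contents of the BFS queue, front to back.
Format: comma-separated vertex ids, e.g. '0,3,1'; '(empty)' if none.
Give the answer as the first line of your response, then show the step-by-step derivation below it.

7,8

step 1: dequeue 2; queue=[3,4,5,6]; order=2
step 2: dequeue 3; queue=[4,5,6,0,1,7]; order=2,3
step 3: dequeue 4; queue=[5,6,0,1,7]; order=2,3,4
step 4: dequeue 5; queue=[6,0,1,7,8]; order=2,3,4,5
step 5: dequeue 6; queue=[0,1,7,8]; order=2,3,4,5,6
step 6: dequeue 0; queue=[1,7,8]; order=2,3,4,5,6,0
step 7: dequeue 1; queue=[7,8]; order=2,3,4,5,6,0,1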